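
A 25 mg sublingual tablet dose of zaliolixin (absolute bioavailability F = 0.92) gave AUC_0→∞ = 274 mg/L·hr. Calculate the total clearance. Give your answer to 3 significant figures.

CL = F × Dose / AUC_0→∞
   = 0.92 × 25 / 274 = 0.0839416 L/hr

CL = 0.0839 L/hr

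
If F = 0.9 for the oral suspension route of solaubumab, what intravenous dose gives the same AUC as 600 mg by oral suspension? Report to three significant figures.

D_iv = 540 mg

Systemic exposure from an extravascular dose = F × D_ev, so the equivalent IV dose is F × D_ev.
D_iv = F × D_ev = 0.9 × 600 = 540 mg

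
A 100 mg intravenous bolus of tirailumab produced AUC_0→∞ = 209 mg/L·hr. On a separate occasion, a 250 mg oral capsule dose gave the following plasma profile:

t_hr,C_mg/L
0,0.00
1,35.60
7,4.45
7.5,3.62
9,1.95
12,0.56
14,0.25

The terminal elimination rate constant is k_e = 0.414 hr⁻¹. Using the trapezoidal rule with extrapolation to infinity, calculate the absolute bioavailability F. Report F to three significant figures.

F = 0.286

Trapezoidal AUC_0→14 (oral capsule):
  [0→1]: (0.00+35.60)/2 × 1 = 17.8
  [1→7]: (35.60+4.45)/2 × 6 = 120.15
  [7→7.5]: (4.45+3.62)/2 × 0.5 = 2.0175
  [7.5→9]: (3.62+1.95)/2 × 1.5 = 4.1775
  [9→12]: (1.95+0.56)/2 × 3 = 3.765
  [12→14]: (0.56+0.25)/2 × 2 = 0.81
  Sum = 148.72 mg/L·hr
Tail: C_last/k_e = 0.25/0.414 = 0.604
AUC_0→∞ (oral capsule) = 148.72 + 0.604 = 149.324 mg/L·hr
F = (AUC_ev/D_ev)/(AUC_iv/D_iv) = (149.324/250)/(209/100) = 0.597296/2.09 = 0.2858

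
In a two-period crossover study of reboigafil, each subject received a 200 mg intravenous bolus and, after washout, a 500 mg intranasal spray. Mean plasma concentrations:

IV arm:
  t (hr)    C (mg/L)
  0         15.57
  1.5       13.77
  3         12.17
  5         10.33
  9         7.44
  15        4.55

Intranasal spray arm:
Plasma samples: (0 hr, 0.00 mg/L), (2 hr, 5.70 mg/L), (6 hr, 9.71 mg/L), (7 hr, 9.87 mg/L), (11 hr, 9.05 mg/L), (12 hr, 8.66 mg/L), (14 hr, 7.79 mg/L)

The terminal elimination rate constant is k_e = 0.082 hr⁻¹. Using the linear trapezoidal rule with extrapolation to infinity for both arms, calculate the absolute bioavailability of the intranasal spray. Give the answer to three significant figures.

F = 0.428

Trapezoidal AUC_0→15 (IV):
  [0→1.5]: (15.57+13.77)/2 × 1.5 = 22.005
  [1.5→3]: (13.77+12.17)/2 × 1.5 = 19.455
  [3→5]: (12.17+10.33)/2 × 2 = 22.5
  [5→9]: (10.33+7.44)/2 × 4 = 35.54
  [9→15]: (7.44+4.55)/2 × 6 = 35.97
  Sum = 135.47 mg/L·hr
IV tail: 4.55/0.082 = 55.488; AUC_iv,0→∞ = 135.47 + 55.488 = 190.958 mg/L·hr
Trapezoidal AUC_0→14 (intranasal spray):
  [0→2]: (0.00+5.70)/2 × 2 = 5.7
  [2→6]: (5.70+9.71)/2 × 4 = 30.82
  [6→7]: (9.71+9.87)/2 × 1 = 9.79
  [7→11]: (9.87+9.05)/2 × 4 = 37.84
  [11→12]: (9.05+8.66)/2 × 1 = 8.855
  [12→14]: (8.66+7.79)/2 × 2 = 16.45
  Sum = 109.455 mg/L·hr
intranasal spray tail: 7.79/0.082 = 95.000; AUC_ev,0→∞ = 109.455 + 95.000 = 204.455 mg/L·hr
F = (AUC_ev/D_ev)/(AUC_iv/D_iv) = (204.455/500)/(190.958/200) = 0.40891/0.95479 = 0.4283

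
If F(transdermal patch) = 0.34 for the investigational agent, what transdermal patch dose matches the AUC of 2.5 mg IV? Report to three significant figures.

D_transdermal = 7.35 mg

For equal systemic exposure: F × D_ev = D_iv
D_ev = D_iv / F = 2.5 / 0.34 = 7.35294 mg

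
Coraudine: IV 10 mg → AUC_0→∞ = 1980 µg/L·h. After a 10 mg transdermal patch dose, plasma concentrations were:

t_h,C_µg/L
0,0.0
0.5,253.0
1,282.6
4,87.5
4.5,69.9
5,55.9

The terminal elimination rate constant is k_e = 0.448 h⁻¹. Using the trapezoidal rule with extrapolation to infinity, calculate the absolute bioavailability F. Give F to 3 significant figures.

Trapezoidal AUC_0→5 (transdermal patch):
  [0→0.5]: (0.0+253.0)/2 × 0.5 = 63.25
  [0.5→1]: (253.0+282.6)/2 × 0.5 = 133.9
  [1→4]: (282.6+87.5)/2 × 3 = 555.15
  [4→4.5]: (87.5+69.9)/2 × 0.5 = 39.35
  [4.5→5]: (69.9+55.9)/2 × 0.5 = 31.45
  Sum = 823.1 µg/L·h
Tail: C_last/k_e = 55.9/0.448 = 124.777
AUC_0→∞ (transdermal patch) = 823.1 + 124.777 = 947.877 µg/L·h
F = (AUC_ev/D_ev)/(AUC_iv/D_iv) = (947.877/10)/(1980/10) = 94.7877/198 = 0.4787

F = 0.479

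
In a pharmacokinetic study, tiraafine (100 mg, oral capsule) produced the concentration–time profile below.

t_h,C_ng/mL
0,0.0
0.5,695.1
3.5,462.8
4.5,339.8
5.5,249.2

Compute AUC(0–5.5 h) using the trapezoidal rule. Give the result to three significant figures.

Trapezoidal AUC_0→5.5:
  [0→0.5]: (0.0+695.1)/2 × 0.5 = 173.775
  [0.5→3.5]: (695.1+462.8)/2 × 3 = 1736.85
  [3.5→4.5]: (462.8+339.8)/2 × 1 = 401.3
  [4.5→5.5]: (339.8+249.2)/2 × 1 = 294.5
  Sum = 2606.425 ng/mL·h

AUC = 2610 ng/mL·h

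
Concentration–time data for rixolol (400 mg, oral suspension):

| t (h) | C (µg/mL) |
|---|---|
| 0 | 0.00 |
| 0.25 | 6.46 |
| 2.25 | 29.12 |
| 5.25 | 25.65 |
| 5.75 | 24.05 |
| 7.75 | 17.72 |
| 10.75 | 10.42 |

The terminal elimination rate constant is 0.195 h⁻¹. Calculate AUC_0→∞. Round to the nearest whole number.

Trapezoidal AUC_0→10.75:
  [0→0.25]: (0.00+6.46)/2 × 0.25 = 0.8075
  [0.25→2.25]: (6.46+29.12)/2 × 2 = 35.58
  [2.25→5.25]: (29.12+25.65)/2 × 3 = 82.155
  [5.25→5.75]: (25.65+24.05)/2 × 0.5 = 12.425
  [5.75→7.75]: (24.05+17.72)/2 × 2 = 41.77
  [7.75→10.75]: (17.72+10.42)/2 × 3 = 42.21
  Sum = 214.9475 µg/mL·h
Extrapolated tail: C_last / k_e = 10.42 / 0.195 = 53.436
AUC_0→∞ = 214.9475 + 53.436 = 268.3835 µg/mL·h

AUC = 268 µg/mL·h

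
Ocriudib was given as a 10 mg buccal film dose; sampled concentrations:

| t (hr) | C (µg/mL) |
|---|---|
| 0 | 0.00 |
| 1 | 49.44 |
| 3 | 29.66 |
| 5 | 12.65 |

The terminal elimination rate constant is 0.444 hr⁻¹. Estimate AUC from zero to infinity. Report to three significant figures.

AUC = 175 µg/mL·hr

Trapezoidal AUC_0→5:
  [0→1]: (0.00+49.44)/2 × 1 = 24.72
  [1→3]: (49.44+29.66)/2 × 2 = 79.1
  [3→5]: (29.66+12.65)/2 × 2 = 42.31
  Sum = 146.13 µg/mL·hr
Extrapolated tail: C_last / k_e = 12.65 / 0.444 = 28.491
AUC_0→∞ = 146.13 + 28.491 = 174.621 µg/mL·hr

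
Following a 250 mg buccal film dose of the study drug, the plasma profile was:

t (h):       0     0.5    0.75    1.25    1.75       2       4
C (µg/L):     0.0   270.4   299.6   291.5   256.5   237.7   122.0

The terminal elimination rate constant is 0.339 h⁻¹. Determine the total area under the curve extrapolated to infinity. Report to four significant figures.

Trapezoidal AUC_0→4:
  [0→0.5]: (0.0+270.4)/2 × 0.5 = 67.6
  [0.5→0.75]: (270.4+299.6)/2 × 0.25 = 71.25
  [0.75→1.25]: (299.6+291.5)/2 × 0.5 = 147.775
  [1.25→1.75]: (291.5+256.5)/2 × 0.5 = 137.0
  [1.75→2]: (256.5+237.7)/2 × 0.25 = 61.775
  [2→4]: (237.7+122.0)/2 × 2 = 359.7
  Sum = 845.1 µg/L·h
Extrapolated tail: C_last / k_e = 122.0 / 0.339 = 359.882
AUC_0→∞ = 845.1 + 359.882 = 1204.982 µg/L·h

AUC = 1205 µg/L·h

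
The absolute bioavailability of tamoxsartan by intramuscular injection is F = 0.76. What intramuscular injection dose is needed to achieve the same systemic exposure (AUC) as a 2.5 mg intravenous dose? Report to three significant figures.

For equal systemic exposure: F × D_ev = D_iv
D_ev = D_iv / F = 2.5 / 0.76 = 3.28947 mg

D_intramuscular = 3.29 mg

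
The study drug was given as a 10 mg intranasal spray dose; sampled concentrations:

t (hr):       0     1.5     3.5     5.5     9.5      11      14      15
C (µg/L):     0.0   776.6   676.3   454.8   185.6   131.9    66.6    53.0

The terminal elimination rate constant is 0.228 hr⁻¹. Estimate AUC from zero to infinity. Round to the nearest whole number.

Trapezoidal AUC_0→15:
  [0→1.5]: (0.0+776.6)/2 × 1.5 = 582.45
  [1.5→3.5]: (776.6+676.3)/2 × 2 = 1452.9
  [3.5→5.5]: (676.3+454.8)/2 × 2 = 1131.1
  [5.5→9.5]: (454.8+185.6)/2 × 4 = 1280.8
  [9.5→11]: (185.6+131.9)/2 × 1.5 = 238.125
  [11→14]: (131.9+66.6)/2 × 3 = 297.75
  [14→15]: (66.6+53.0)/2 × 1 = 59.8
  Sum = 5042.925 µg/L·hr
Extrapolated tail: C_last / k_e = 53.0 / 0.228 = 232.456
AUC_0→∞ = 5042.925 + 232.456 = 5275.381 µg/L·hr

AUC = 5275 µg/L·hr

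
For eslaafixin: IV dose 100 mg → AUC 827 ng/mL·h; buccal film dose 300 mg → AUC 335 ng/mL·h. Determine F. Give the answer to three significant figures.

F = 0.135

F = (AUC_ev / D_ev) / (AUC_iv / D_iv)
  = (335/300) / (827/100)
  = 1.11667 / 8.27 = 0.1350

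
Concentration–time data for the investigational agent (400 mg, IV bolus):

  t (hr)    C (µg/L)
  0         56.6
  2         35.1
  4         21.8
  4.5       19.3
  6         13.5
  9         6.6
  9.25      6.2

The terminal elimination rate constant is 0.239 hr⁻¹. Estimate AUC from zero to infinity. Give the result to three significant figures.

AUC = 241 µg/L·hr

Trapezoidal AUC_0→9.25:
  [0→2]: (56.6+35.1)/2 × 2 = 91.7
  [2→4]: (35.1+21.8)/2 × 2 = 56.9
  [4→4.5]: (21.8+19.3)/2 × 0.5 = 10.275
  [4.5→6]: (19.3+13.5)/2 × 1.5 = 24.6
  [6→9]: (13.5+6.6)/2 × 3 = 30.15
  [9→9.25]: (6.6+6.2)/2 × 0.25 = 1.6
  Sum = 215.225 µg/L·hr
Extrapolated tail: C_last / k_e = 6.2 / 0.239 = 25.941
AUC_0→∞ = 215.225 + 25.941 = 241.166 µg/L·hr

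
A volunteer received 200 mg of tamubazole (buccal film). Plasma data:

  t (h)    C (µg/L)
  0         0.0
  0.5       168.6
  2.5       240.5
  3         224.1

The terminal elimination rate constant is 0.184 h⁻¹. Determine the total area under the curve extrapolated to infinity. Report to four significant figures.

Trapezoidal AUC_0→3:
  [0→0.5]: (0.0+168.6)/2 × 0.5 = 42.15
  [0.5→2.5]: (168.6+240.5)/2 × 2 = 409.1
  [2.5→3]: (240.5+224.1)/2 × 0.5 = 116.15
  Sum = 567.4 µg/L·h
Extrapolated tail: C_last / k_e = 224.1 / 0.184 = 1217.935
AUC_0→∞ = 567.4 + 1217.935 = 1785.335 µg/L·h

AUC = 1785 µg/L·h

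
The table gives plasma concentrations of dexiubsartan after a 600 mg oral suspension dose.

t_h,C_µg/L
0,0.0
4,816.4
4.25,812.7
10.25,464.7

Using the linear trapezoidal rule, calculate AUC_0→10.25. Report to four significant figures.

AUC = 5669 µg/L·h

Trapezoidal AUC_0→10.25:
  [0→4]: (0.0+816.4)/2 × 4 = 1632.8
  [4→4.25]: (816.4+812.7)/2 × 0.25 = 203.6375
  [4.25→10.25]: (812.7+464.7)/2 × 6 = 3832.2
  Sum = 5668.6375 µg/L·h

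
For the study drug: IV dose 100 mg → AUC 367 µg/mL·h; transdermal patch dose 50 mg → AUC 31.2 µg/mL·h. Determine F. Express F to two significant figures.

F = (AUC_ev / D_ev) / (AUC_iv / D_iv)
  = (31.2/50) / (367/100)
  = 0.624 / 3.67 = 0.1700

F = 0.17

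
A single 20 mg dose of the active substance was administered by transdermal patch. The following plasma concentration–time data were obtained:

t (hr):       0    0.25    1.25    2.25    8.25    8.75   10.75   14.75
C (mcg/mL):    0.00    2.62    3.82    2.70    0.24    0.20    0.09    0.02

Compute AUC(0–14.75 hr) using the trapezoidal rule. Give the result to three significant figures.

AUC = 16.2 mcg/mL·hr

Trapezoidal AUC_0→14.75:
  [0→0.25]: (0.00+2.62)/2 × 0.25 = 0.3275
  [0.25→1.25]: (2.62+3.82)/2 × 1 = 3.22
  [1.25→2.25]: (3.82+2.70)/2 × 1 = 3.26
  [2.25→8.25]: (2.70+0.24)/2 × 6 = 8.82
  [8.25→8.75]: (0.24+0.20)/2 × 0.5 = 0.11
  [8.75→10.75]: (0.20+0.09)/2 × 2 = 0.29
  [10.75→14.75]: (0.09+0.02)/2 × 4 = 0.22
  Sum = 16.2475 mcg/mL·hr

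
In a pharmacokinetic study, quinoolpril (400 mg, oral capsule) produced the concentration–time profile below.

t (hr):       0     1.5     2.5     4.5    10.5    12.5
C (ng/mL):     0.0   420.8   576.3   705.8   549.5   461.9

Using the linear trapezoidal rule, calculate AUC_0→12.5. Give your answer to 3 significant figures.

AUC = 6870 ng/mL·hr

Trapezoidal AUC_0→12.5:
  [0→1.5]: (0.0+420.8)/2 × 1.5 = 315.6
  [1.5→2.5]: (420.8+576.3)/2 × 1 = 498.55
  [2.5→4.5]: (576.3+705.8)/2 × 2 = 1282.1
  [4.5→10.5]: (705.8+549.5)/2 × 6 = 3765.9
  [10.5→12.5]: (549.5+461.9)/2 × 2 = 1011.4
  Sum = 6873.55 ng/mL·hr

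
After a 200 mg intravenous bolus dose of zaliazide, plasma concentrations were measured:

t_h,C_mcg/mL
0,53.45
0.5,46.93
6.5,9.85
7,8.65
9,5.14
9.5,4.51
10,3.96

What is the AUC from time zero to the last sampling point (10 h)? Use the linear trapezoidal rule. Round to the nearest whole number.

Trapezoidal AUC_0→10:
  [0→0.5]: (53.45+46.93)/2 × 0.5 = 25.095
  [0.5→6.5]: (46.93+9.85)/2 × 6 = 170.34
  [6.5→7]: (9.85+8.65)/2 × 0.5 = 4.625
  [7→9]: (8.65+5.14)/2 × 2 = 13.79
  [9→9.5]: (5.14+4.51)/2 × 0.5 = 2.4125
  [9.5→10]: (4.51+3.96)/2 × 0.5 = 2.1175
  Sum = 218.38 mcg/mL·h

AUC = 218 mcg/mL·h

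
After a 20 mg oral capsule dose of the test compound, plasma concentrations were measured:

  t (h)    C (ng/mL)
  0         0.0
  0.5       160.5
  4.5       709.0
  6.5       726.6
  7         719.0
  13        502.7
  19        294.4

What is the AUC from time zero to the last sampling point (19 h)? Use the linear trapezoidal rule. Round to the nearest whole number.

Trapezoidal AUC_0→19:
  [0→0.5]: (0.0+160.5)/2 × 0.5 = 40.125
  [0.5→4.5]: (160.5+709.0)/2 × 4 = 1739.0
  [4.5→6.5]: (709.0+726.6)/2 × 2 = 1435.6
  [6.5→7]: (726.6+719.0)/2 × 0.5 = 361.4
  [7→13]: (719.0+502.7)/2 × 6 = 3665.1
  [13→19]: (502.7+294.4)/2 × 6 = 2391.3
  Sum = 9632.525 ng/mL·h

AUC = 9633 ng/mL·h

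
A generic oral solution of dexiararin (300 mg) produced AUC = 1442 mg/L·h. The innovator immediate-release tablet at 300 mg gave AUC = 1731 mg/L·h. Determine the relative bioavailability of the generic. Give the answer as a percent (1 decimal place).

F_rel = (AUC_test/D_test) / (AUC_ref/D_ref)
      = (1442/300) / (1731/300)
      = 4.80667 / 5.77 = 0.8330 = 83.30%

F_rel = 83.3%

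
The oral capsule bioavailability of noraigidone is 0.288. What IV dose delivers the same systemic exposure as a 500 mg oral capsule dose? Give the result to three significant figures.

D_iv = 144 mg

Systemic exposure from an extravascular dose = F × D_ev, so the equivalent IV dose is F × D_ev.
D_iv = F × D_ev = 0.288 × 500 = 144 mg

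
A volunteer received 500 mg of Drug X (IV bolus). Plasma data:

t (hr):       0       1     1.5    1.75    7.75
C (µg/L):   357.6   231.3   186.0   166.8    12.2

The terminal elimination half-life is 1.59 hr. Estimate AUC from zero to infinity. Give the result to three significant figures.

AUC = 1010 µg/L·hr

Trapezoidal AUC_0→7.75:
  [0→1]: (357.6+231.3)/2 × 1 = 294.45
  [1→1.5]: (231.3+186.0)/2 × 0.5 = 104.325
  [1.5→1.75]: (186.0+166.8)/2 × 0.25 = 44.1
  [1.75→7.75]: (166.8+12.2)/2 × 6 = 537.0
  Sum = 979.875 µg/L·hr
k_e = ln2 / t½ = 0.693147 / 1.59 = 0.4359 hr^-1
Extrapolated tail: C_last / k_e = 12.2 / 0.4359 = 27.988
AUC_0→∞ = 979.875 + 27.988 = 1007.863 µg/L·hr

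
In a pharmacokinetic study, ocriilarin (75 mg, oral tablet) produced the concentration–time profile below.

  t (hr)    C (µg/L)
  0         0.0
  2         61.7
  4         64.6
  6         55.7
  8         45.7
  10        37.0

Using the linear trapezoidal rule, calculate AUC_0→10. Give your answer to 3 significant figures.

AUC = 492 µg/L·hr

Trapezoidal AUC_0→10:
  [0→2]: (0.0+61.7)/2 × 2 = 61.7
  [2→4]: (61.7+64.6)/2 × 2 = 126.3
  [4→6]: (64.6+55.7)/2 × 2 = 120.3
  [6→8]: (55.7+45.7)/2 × 2 = 101.4
  [8→10]: (45.7+37.0)/2 × 2 = 82.7
  Sum = 492.4 µg/L·hr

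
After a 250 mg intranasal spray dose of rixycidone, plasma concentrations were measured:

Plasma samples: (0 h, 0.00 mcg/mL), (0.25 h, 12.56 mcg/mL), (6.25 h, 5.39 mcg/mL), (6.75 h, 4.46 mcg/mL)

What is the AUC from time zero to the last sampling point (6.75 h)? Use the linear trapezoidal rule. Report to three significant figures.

AUC = 57.9 mcg/mL·h

Trapezoidal AUC_0→6.75:
  [0→0.25]: (0.00+12.56)/2 × 0.25 = 1.57
  [0.25→6.25]: (12.56+5.39)/2 × 6 = 53.85
  [6.25→6.75]: (5.39+4.46)/2 × 0.5 = 2.4625
  Sum = 57.8825 mcg/mL·h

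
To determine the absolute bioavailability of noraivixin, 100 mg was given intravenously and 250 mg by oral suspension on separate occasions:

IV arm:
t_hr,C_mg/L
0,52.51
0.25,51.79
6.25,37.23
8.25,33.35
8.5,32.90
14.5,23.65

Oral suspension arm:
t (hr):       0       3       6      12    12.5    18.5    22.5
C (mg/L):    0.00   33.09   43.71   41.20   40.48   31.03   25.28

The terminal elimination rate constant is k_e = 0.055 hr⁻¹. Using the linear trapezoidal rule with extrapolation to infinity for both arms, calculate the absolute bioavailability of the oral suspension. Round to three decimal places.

Trapezoidal AUC_0→14.5 (IV):
  [0→0.25]: (52.51+51.79)/2 × 0.25 = 13.0375
  [0.25→6.25]: (51.79+37.23)/2 × 6 = 267.06
  [6.25→8.25]: (37.23+33.35)/2 × 2 = 70.58
  [8.25→8.5]: (33.35+32.90)/2 × 0.25 = 8.28125
  [8.5→14.5]: (32.90+23.65)/2 × 6 = 169.65
  Sum = 528.60875 mg/L·hr
IV tail: 23.65/0.055 = 430.000; AUC_iv,0→∞ = 528.60875 + 430.000 = 958.60875 mg/L·hr
Trapezoidal AUC_0→22.5 (oral suspension):
  [0→3]: (0.00+33.09)/2 × 3 = 49.635
  [3→6]: (33.09+43.71)/2 × 3 = 115.2
  [6→12]: (43.71+41.20)/2 × 6 = 254.73
  [12→12.5]: (41.20+40.48)/2 × 0.5 = 20.42
  [12.5→18.5]: (40.48+31.03)/2 × 6 = 214.53
  [18.5→22.5]: (31.03+25.28)/2 × 4 = 112.62
  Sum = 767.135 mg/L·hr
oral suspension tail: 25.28/0.055 = 459.636; AUC_ev,0→∞ = 767.135 + 459.636 = 1226.771 mg/L·hr
F = (AUC_ev/D_ev)/(AUC_iv/D_iv) = (1226.771/250)/(958.60875/100) = 4.907084/9.5860875 = 0.5119

F = 0.512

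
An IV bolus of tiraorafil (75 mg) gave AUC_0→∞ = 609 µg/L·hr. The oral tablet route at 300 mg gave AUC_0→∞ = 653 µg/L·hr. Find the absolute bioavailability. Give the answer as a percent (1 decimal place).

F = 26.8%

F = (AUC_ev / D_ev) / (AUC_iv / D_iv)
  = (653/300) / (609/75)
  = 2.17667 / 8.12 = 0.2681
  = 26.81%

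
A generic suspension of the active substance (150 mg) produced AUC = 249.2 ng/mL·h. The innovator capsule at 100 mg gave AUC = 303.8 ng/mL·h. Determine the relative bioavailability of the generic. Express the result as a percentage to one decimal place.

F_rel = 54.7%

F_rel = (AUC_test/D_test) / (AUC_ref/D_ref)
      = (249.2/150) / (303.8/100)
      = 1.66133 / 3.038 = 0.5468 = 54.68%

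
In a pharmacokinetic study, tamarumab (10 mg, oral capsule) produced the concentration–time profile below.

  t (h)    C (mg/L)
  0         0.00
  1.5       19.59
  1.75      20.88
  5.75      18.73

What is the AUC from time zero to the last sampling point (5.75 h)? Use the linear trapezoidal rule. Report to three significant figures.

Trapezoidal AUC_0→5.75:
  [0→1.5]: (0.00+19.59)/2 × 1.5 = 14.6925
  [1.5→1.75]: (19.59+20.88)/2 × 0.25 = 5.05875
  [1.75→5.75]: (20.88+18.73)/2 × 4 = 79.22
  Sum = 98.97125 mg/L·h

AUC = 99.0 mg/L·h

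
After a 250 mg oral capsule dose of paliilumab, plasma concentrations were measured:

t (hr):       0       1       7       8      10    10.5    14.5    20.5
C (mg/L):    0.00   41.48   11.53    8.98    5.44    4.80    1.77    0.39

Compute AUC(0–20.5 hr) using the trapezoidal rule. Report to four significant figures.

AUC = 226.6 mg/L·hr

Trapezoidal AUC_0→20.5:
  [0→1]: (0.00+41.48)/2 × 1 = 20.74
  [1→7]: (41.48+11.53)/2 × 6 = 159.03
  [7→8]: (11.53+8.98)/2 × 1 = 10.255
  [8→10]: (8.98+5.44)/2 × 2 = 14.42
  [10→10.5]: (5.44+4.80)/2 × 0.5 = 2.56
  [10.5→14.5]: (4.80+1.77)/2 × 4 = 13.14
  [14.5→20.5]: (1.77+0.39)/2 × 6 = 6.48
  Sum = 226.625 mg/L·hr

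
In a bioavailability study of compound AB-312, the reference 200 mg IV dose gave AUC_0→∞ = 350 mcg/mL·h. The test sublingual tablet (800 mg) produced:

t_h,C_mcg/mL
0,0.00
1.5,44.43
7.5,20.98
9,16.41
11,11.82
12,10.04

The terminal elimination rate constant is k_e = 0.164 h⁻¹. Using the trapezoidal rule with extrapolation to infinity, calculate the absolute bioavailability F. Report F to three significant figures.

F = 0.256

Trapezoidal AUC_0→12 (sublingual tablet):
  [0→1.5]: (0.00+44.43)/2 × 1.5 = 33.3225
  [1.5→7.5]: (44.43+20.98)/2 × 6 = 196.23
  [7.5→9]: (20.98+16.41)/2 × 1.5 = 28.0425
  [9→11]: (16.41+11.82)/2 × 2 = 28.23
  [11→12]: (11.82+10.04)/2 × 1 = 10.93
  Sum = 296.755 mcg/mL·h
Tail: C_last/k_e = 10.04/0.164 = 61.220
AUC_0→∞ (sublingual tablet) = 296.755 + 61.220 = 357.975 mcg/mL·h
F = (AUC_ev/D_ev)/(AUC_iv/D_iv) = (357.975/800)/(350/200) = 0.44746875/1.75 = 0.2557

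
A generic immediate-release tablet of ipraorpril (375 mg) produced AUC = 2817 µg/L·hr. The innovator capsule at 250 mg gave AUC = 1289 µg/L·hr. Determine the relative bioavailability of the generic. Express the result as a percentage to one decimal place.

F_rel = 145.7%

F_rel = (AUC_test/D_test) / (AUC_ref/D_ref)
      = (2817/375) / (1289/250)
      = 7.512 / 5.156 = 1.4569 = 145.69%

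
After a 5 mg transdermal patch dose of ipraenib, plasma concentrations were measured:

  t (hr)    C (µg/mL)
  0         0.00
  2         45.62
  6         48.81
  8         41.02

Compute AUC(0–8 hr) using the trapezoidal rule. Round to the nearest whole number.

AUC = 324 µg/mL·hr

Trapezoidal AUC_0→8:
  [0→2]: (0.00+45.62)/2 × 2 = 45.62
  [2→6]: (45.62+48.81)/2 × 4 = 188.86
  [6→8]: (48.81+41.02)/2 × 2 = 89.83
  Sum = 324.31 µg/mL·hr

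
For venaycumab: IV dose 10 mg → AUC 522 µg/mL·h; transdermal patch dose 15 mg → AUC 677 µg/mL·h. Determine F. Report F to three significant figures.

F = (AUC_ev / D_ev) / (AUC_iv / D_iv)
  = (677/15) / (522/10)
  = 45.1333 / 52.2 = 0.8646

F = 0.865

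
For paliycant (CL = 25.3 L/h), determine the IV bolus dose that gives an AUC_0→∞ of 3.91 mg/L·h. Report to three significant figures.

Dose = 98.9 mg

Dose_iv = CL × AUC_0→∞
     = 25.3 × 3.91 = 98.923 mg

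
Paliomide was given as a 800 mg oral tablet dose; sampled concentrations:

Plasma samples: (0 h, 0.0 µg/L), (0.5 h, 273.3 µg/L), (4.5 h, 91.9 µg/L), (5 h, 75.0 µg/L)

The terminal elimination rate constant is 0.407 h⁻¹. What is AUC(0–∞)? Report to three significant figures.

Trapezoidal AUC_0→5:
  [0→0.5]: (0.0+273.3)/2 × 0.5 = 68.325
  [0.5→4.5]: (273.3+91.9)/2 × 4 = 730.4
  [4.5→5]: (91.9+75.0)/2 × 0.5 = 41.725
  Sum = 840.45 µg/L·h
Extrapolated tail: C_last / k_e = 75.0 / 0.407 = 184.275
AUC_0→∞ = 840.45 + 184.275 = 1024.725 µg/L·h

AUC = 1020 µg/L·h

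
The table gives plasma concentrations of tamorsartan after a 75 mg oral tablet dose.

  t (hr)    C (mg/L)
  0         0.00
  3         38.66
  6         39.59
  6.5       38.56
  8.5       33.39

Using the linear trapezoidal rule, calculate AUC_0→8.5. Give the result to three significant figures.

AUC = 267 mg/L·hr

Trapezoidal AUC_0→8.5:
  [0→3]: (0.00+38.66)/2 × 3 = 57.99
  [3→6]: (38.66+39.59)/2 × 3 = 117.375
  [6→6.5]: (39.59+38.56)/2 × 0.5 = 19.5375
  [6.5→8.5]: (38.56+33.39)/2 × 2 = 71.95
  Sum = 266.8525 mg/L·hr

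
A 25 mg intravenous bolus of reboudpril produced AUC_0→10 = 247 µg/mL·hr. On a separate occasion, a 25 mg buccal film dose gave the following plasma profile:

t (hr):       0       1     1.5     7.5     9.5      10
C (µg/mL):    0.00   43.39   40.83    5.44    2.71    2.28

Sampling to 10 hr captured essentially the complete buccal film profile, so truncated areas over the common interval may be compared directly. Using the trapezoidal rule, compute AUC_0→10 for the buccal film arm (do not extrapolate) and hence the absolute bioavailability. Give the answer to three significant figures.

F = 0.773

Trapezoidal AUC_0→10 (buccal film):
  [0→1]: (0.00+43.39)/2 × 1 = 21.695
  [1→1.5]: (43.39+40.83)/2 × 0.5 = 21.055
  [1.5→7.5]: (40.83+5.44)/2 × 6 = 138.81
  [7.5→9.5]: (5.44+2.71)/2 × 2 = 8.15
  [9.5→10]: (2.71+2.28)/2 × 0.5 = 1.2475
  Sum = 190.9575 µg/mL·hr
F = (AUC_ev/D_ev)/(AUC_iv/D_iv) = (190.9575/25)/(247/25) = 7.6383/9.88 = 0.7731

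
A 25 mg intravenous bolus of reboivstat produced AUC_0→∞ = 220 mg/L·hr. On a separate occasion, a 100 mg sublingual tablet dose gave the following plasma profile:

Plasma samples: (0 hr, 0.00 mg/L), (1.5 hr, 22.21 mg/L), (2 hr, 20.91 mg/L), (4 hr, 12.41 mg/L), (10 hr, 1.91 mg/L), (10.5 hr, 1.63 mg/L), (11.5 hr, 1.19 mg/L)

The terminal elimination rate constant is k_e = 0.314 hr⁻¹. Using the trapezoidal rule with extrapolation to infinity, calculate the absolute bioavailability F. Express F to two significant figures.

F = 0.12

Trapezoidal AUC_0→11.5 (sublingual tablet):
  [0→1.5]: (0.00+22.21)/2 × 1.5 = 16.6575
  [1.5→2]: (22.21+20.91)/2 × 0.5 = 10.78
  [2→4]: (20.91+12.41)/2 × 2 = 33.32
  [4→10]: (12.41+1.91)/2 × 6 = 42.96
  [10→10.5]: (1.91+1.63)/2 × 0.5 = 0.885
  [10.5→11.5]: (1.63+1.19)/2 × 1 = 1.41
  Sum = 106.0125 mg/L·hr
Tail: C_last/k_e = 1.19/0.314 = 3.790
AUC_0→∞ (sublingual tablet) = 106.0125 + 3.790 = 109.8025 mg/L·hr
F = (AUC_ev/D_ev)/(AUC_iv/D_iv) = (109.8025/100)/(220/25) = 1.098025/8.8 = 0.1248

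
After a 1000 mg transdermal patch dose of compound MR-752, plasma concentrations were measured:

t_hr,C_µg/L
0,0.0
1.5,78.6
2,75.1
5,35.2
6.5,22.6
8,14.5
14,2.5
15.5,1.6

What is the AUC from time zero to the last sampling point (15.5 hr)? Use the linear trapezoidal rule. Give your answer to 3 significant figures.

AUC = 388 µg/L·hr

Trapezoidal AUC_0→15.5:
  [0→1.5]: (0.0+78.6)/2 × 1.5 = 58.95
  [1.5→2]: (78.6+75.1)/2 × 0.5 = 38.425
  [2→5]: (75.1+35.2)/2 × 3 = 165.45
  [5→6.5]: (35.2+22.6)/2 × 1.5 = 43.35
  [6.5→8]: (22.6+14.5)/2 × 1.5 = 27.825
  [8→14]: (14.5+2.5)/2 × 6 = 51.0
  [14→15.5]: (2.5+1.6)/2 × 1.5 = 3.075
  Sum = 388.075 µg/L·hr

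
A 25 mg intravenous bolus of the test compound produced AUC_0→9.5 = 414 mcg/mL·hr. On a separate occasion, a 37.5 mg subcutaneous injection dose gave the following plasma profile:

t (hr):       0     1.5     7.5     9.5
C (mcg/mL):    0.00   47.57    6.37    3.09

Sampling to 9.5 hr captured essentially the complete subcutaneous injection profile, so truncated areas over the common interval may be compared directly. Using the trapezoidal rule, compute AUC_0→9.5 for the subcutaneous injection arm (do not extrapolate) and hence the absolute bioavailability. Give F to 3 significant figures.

F = 0.333

Trapezoidal AUC_0→9.5 (subcutaneous injection):
  [0→1.5]: (0.00+47.57)/2 × 1.5 = 35.6775
  [1.5→7.5]: (47.57+6.37)/2 × 6 = 161.82
  [7.5→9.5]: (6.37+3.09)/2 × 2 = 9.46
  Sum = 206.9575 mcg/mL·hr
F = (AUC_ev/D_ev)/(AUC_iv/D_iv) = (206.9575/37.5)/(414/25) = 5.51887/16.56 = 0.3333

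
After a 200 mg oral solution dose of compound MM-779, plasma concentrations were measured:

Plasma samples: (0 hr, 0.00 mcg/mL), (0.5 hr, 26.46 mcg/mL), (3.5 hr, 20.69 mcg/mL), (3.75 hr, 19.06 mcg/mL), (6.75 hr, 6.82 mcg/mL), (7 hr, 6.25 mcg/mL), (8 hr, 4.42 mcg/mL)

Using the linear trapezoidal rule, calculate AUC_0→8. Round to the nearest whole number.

Trapezoidal AUC_0→8:
  [0→0.5]: (0.00+26.46)/2 × 0.5 = 6.615
  [0.5→3.5]: (26.46+20.69)/2 × 3 = 70.725
  [3.5→3.75]: (20.69+19.06)/2 × 0.25 = 4.96875
  [3.75→6.75]: (19.06+6.82)/2 × 3 = 38.82
  [6.75→7]: (6.82+6.25)/2 × 0.25 = 1.63375
  [7→8]: (6.25+4.42)/2 × 1 = 5.335
  Sum = 128.0975 mcg/mL·hr

AUC = 128 mcg/mL·hr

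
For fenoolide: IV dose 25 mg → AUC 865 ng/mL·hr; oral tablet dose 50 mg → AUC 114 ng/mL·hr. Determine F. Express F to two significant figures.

F = 0.066

F = (AUC_ev / D_ev) / (AUC_iv / D_iv)
  = (114/50) / (865/25)
  = 2.28 / 34.6 = 0.0659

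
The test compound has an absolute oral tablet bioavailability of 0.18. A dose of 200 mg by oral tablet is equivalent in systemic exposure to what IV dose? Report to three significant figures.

D_iv = 36.0 mg

Systemic exposure from an extravascular dose = F × D_ev, so the equivalent IV dose is F × D_ev.
D_iv = F × D_ev = 0.18 × 200 = 36 mg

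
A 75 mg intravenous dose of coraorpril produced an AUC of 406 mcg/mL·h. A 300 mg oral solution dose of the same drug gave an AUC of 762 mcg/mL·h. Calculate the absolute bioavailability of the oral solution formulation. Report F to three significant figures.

F = 0.469

F = (AUC_ev / D_ev) / (AUC_iv / D_iv)
  = (762/300) / (406/75)
  = 2.54 / 5.41333 = 0.4692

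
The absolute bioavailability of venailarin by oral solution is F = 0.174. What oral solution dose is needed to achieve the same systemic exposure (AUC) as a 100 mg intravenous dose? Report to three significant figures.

D_oral = 575 mg

For equal systemic exposure: F × D_ev = D_iv
D_ev = D_iv / F = 100 / 0.174 = 574.713 mg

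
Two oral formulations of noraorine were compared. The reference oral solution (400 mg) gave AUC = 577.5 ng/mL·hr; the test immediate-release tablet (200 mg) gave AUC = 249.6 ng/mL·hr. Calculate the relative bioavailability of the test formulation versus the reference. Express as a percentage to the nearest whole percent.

F_rel = (AUC_test/D_test) / (AUC_ref/D_ref)
      = (249.6/200) / (577.5/400)
      = 1.248 / 1.44375 = 0.8644 = 86.44%

F_rel = 86%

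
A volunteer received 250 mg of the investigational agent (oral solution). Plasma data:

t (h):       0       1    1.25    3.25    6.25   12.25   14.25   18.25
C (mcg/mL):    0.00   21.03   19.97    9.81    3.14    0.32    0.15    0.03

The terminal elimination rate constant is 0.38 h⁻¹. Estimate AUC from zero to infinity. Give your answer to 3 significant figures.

AUC = 76.1 mcg/mL·h

Trapezoidal AUC_0→18.25:
  [0→1]: (0.00+21.03)/2 × 1 = 10.515
  [1→1.25]: (21.03+19.97)/2 × 0.25 = 5.125
  [1.25→3.25]: (19.97+9.81)/2 × 2 = 29.78
  [3.25→6.25]: (9.81+3.14)/2 × 3 = 19.425
  [6.25→12.25]: (3.14+0.32)/2 × 6 = 10.38
  [12.25→14.25]: (0.32+0.15)/2 × 2 = 0.47
  [14.25→18.25]: (0.15+0.03)/2 × 4 = 0.36
  Sum = 76.055 mcg/mL·h
Extrapolated tail: C_last / k_e = 0.03 / 0.38 = 0.079
AUC_0→∞ = 76.055 + 0.079 = 76.134 mcg/mL·h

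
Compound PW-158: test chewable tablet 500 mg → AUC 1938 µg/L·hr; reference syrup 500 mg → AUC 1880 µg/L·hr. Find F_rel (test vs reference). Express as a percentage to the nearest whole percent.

F_rel = (AUC_test/D_test) / (AUC_ref/D_ref)
      = (1938/500) / (1880/500)
      = 3.876 / 3.76 = 1.0309 = 103.09%

F_rel = 103%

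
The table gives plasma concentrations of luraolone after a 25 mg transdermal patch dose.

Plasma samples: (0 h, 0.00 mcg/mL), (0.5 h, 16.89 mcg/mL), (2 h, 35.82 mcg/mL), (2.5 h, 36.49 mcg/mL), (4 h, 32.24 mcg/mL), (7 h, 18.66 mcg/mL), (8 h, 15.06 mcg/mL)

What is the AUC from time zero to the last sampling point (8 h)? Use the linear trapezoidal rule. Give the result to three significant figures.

AUC = 207 mcg/mL·h

Trapezoidal AUC_0→8:
  [0→0.5]: (0.00+16.89)/2 × 0.5 = 4.2225
  [0.5→2]: (16.89+35.82)/2 × 1.5 = 39.5325
  [2→2.5]: (35.82+36.49)/2 × 0.5 = 18.0775
  [2.5→4]: (36.49+32.24)/2 × 1.5 = 51.5475
  [4→7]: (32.24+18.66)/2 × 3 = 76.35
  [7→8]: (18.66+15.06)/2 × 1 = 16.86
  Sum = 206.59 mcg/mL·h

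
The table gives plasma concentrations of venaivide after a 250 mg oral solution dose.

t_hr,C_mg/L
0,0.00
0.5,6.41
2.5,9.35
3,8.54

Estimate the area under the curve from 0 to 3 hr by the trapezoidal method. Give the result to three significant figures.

Trapezoidal AUC_0→3:
  [0→0.5]: (0.00+6.41)/2 × 0.5 = 1.6025
  [0.5→2.5]: (6.41+9.35)/2 × 2 = 15.76
  [2.5→3]: (9.35+8.54)/2 × 0.5 = 4.4725
  Sum = 21.835 mg/L·hr

AUC = 21.8 mg/L·hr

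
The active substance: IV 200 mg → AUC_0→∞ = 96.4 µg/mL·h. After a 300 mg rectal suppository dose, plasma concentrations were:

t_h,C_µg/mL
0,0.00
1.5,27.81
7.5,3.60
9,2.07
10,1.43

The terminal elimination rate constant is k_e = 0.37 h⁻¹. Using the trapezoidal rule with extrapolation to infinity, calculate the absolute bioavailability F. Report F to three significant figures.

Trapezoidal AUC_0→10 (rectal suppository):
  [0→1.5]: (0.00+27.81)/2 × 1.5 = 20.8575
  [1.5→7.5]: (27.81+3.60)/2 × 6 = 94.23
  [7.5→9]: (3.60+2.07)/2 × 1.5 = 4.2525
  [9→10]: (2.07+1.43)/2 × 1 = 1.75
  Sum = 121.09 µg/mL·h
Tail: C_last/k_e = 1.43/0.37 = 3.865
AUC_0→∞ (rectal suppository) = 121.09 + 3.865 = 124.955 µg/mL·h
F = (AUC_ev/D_ev)/(AUC_iv/D_iv) = (124.955/300)/(96.4/200) = 0.416517/0.482 = 0.8641

F = 0.864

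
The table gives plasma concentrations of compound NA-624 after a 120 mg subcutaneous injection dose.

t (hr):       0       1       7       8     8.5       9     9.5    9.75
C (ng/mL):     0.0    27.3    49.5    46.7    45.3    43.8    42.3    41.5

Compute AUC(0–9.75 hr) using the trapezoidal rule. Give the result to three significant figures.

Trapezoidal AUC_0→9.75:
  [0→1]: (0.0+27.3)/2 × 1 = 13.65
  [1→7]: (27.3+49.5)/2 × 6 = 230.4
  [7→8]: (49.5+46.7)/2 × 1 = 48.1
  [8→8.5]: (46.7+45.3)/2 × 0.5 = 23.0
  [8.5→9]: (45.3+43.8)/2 × 0.5 = 22.275
  [9→9.5]: (43.8+42.3)/2 × 0.5 = 21.525
  [9.5→9.75]: (42.3+41.5)/2 × 0.25 = 10.475
  Sum = 369.425 ng/mL·hr

AUC = 369 ng/mL·hr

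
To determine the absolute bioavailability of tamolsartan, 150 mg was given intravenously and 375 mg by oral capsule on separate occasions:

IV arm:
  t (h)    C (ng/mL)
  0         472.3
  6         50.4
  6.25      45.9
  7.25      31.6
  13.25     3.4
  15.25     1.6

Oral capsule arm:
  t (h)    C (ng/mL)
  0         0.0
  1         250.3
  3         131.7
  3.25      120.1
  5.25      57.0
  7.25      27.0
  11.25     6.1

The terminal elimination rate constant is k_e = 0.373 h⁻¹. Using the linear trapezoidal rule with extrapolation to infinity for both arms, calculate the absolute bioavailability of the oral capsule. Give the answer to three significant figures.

Trapezoidal AUC_0→15.25 (IV):
  [0→6]: (472.3+50.4)/2 × 6 = 1568.1
  [6→6.25]: (50.4+45.9)/2 × 0.25 = 12.0375
  [6.25→7.25]: (45.9+31.6)/2 × 1 = 38.75
  [7.25→13.25]: (31.6+3.4)/2 × 6 = 105.0
  [13.25→15.25]: (3.4+1.6)/2 × 2 = 5.0
  Sum = 1728.8875 ng/mL·h
IV tail: 1.6/0.373 = 4.290; AUC_iv,0→∞ = 1728.8875 + 4.290 = 1733.1775 ng/mL·h
Trapezoidal AUC_0→11.25 (oral capsule):
  [0→1]: (0.0+250.3)/2 × 1 = 125.15
  [1→3]: (250.3+131.7)/2 × 2 = 382.0
  [3→3.25]: (131.7+120.1)/2 × 0.25 = 31.475
  [3.25→5.25]: (120.1+57.0)/2 × 2 = 177.1
  [5.25→7.25]: (57.0+27.0)/2 × 2 = 84.0
  [7.25→11.25]: (27.0+6.1)/2 × 4 = 66.2
  Sum = 865.925 ng/mL·h
oral capsule tail: 6.1/0.373 = 16.354; AUC_ev,0→∞ = 865.925 + 16.354 = 882.279 ng/mL·h
F = (AUC_ev/D_ev)/(AUC_iv/D_iv) = (882.279/375)/(1733.1775/150) = 2.352744/11.5545 = 0.2036

F = 0.204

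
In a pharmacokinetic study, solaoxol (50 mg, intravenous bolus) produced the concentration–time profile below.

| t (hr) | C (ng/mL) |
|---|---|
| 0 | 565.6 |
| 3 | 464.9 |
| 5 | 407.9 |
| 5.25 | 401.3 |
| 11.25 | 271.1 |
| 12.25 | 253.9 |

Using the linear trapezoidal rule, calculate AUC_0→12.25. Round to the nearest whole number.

Trapezoidal AUC_0→12.25:
  [0→3]: (565.6+464.9)/2 × 3 = 1545.75
  [3→5]: (464.9+407.9)/2 × 2 = 872.8
  [5→5.25]: (407.9+401.3)/2 × 0.25 = 101.15
  [5.25→11.25]: (401.3+271.1)/2 × 6 = 2017.2
  [11.25→12.25]: (271.1+253.9)/2 × 1 = 262.5
  Sum = 4799.4 ng/mL·hr

AUC = 4799 ng/mL·hr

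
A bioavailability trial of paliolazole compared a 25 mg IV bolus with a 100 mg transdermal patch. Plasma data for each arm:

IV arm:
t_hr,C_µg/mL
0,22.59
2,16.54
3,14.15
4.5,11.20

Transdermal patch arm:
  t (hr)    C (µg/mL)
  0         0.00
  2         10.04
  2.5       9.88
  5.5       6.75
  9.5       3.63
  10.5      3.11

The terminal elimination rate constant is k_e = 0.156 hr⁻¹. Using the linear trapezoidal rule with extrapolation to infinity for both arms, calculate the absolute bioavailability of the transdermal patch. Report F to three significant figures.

F = 0.145

Trapezoidal AUC_0→4.5 (IV):
  [0→2]: (22.59+16.54)/2 × 2 = 39.13
  [2→3]: (16.54+14.15)/2 × 1 = 15.345
  [3→4.5]: (14.15+11.20)/2 × 1.5 = 19.0125
  Sum = 73.4875 µg/mL·hr
IV tail: 11.20/0.156 = 71.795; AUC_iv,0→∞ = 73.4875 + 71.795 = 145.2825 µg/mL·hr
Trapezoidal AUC_0→10.5 (transdermal patch):
  [0→2]: (0.00+10.04)/2 × 2 = 10.04
  [2→2.5]: (10.04+9.88)/2 × 0.5 = 4.98
  [2.5→5.5]: (9.88+6.75)/2 × 3 = 24.945
  [5.5→9.5]: (6.75+3.63)/2 × 4 = 20.76
  [9.5→10.5]: (3.63+3.11)/2 × 1 = 3.37
  Sum = 64.095 µg/mL·hr
transdermal patch tail: 3.11/0.156 = 19.936; AUC_ev,0→∞ = 64.095 + 19.936 = 84.031 µg/mL·hr
F = (AUC_ev/D_ev)/(AUC_iv/D_iv) = (84.031/100)/(145.2825/25) = 0.84031/5.8113 = 0.1446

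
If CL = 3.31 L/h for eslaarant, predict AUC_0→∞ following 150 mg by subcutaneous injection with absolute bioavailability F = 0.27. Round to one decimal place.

AUC_0→∞ = F × Dose / CL
        = 0.27 × 150 / 3.31 = 12.2356 mg/L·h

AUC = 12.2 mg/L·h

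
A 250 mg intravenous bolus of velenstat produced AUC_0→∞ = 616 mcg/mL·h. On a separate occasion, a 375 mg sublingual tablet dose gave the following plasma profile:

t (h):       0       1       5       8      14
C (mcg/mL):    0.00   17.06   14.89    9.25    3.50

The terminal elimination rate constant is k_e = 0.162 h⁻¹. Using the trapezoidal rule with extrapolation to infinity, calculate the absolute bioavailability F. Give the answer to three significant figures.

Trapezoidal AUC_0→14 (sublingual tablet):
  [0→1]: (0.00+17.06)/2 × 1 = 8.53
  [1→5]: (17.06+14.89)/2 × 4 = 63.9
  [5→8]: (14.89+9.25)/2 × 3 = 36.21
  [8→14]: (9.25+3.50)/2 × 6 = 38.25
  Sum = 146.89 mcg/mL·h
Tail: C_last/k_e = 3.50/0.162 = 21.605
AUC_0→∞ (sublingual tablet) = 146.89 + 21.605 = 168.495 mcg/mL·h
F = (AUC_ev/D_ev)/(AUC_iv/D_iv) = (168.495/375)/(616/250) = 0.44932/2.464 = 0.1824

F = 0.182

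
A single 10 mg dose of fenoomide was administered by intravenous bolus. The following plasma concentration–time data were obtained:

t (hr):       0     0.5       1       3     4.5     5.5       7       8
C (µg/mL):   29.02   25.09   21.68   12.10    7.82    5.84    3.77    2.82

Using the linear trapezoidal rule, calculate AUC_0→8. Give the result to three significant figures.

AUC = 91.3 µg/mL·hr

Trapezoidal AUC_0→8:
  [0→0.5]: (29.02+25.09)/2 × 0.5 = 13.5275
  [0.5→1]: (25.09+21.68)/2 × 0.5 = 11.6925
  [1→3]: (21.68+12.10)/2 × 2 = 33.78
  [3→4.5]: (12.10+7.82)/2 × 1.5 = 14.94
  [4.5→5.5]: (7.82+5.84)/2 × 1 = 6.83
  [5.5→7]: (5.84+3.77)/2 × 1.5 = 7.2075
  [7→8]: (3.77+2.82)/2 × 1 = 3.295
  Sum = 91.2725 µg/mL·hr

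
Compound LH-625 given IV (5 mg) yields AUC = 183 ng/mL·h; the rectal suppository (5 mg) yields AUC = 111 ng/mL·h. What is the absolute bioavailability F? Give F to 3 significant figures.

F = 0.607

F = (AUC_ev / D_ev) / (AUC_iv / D_iv)
  = (111/5) / (183/5)
  = 22.2 / 36.6 = 0.6066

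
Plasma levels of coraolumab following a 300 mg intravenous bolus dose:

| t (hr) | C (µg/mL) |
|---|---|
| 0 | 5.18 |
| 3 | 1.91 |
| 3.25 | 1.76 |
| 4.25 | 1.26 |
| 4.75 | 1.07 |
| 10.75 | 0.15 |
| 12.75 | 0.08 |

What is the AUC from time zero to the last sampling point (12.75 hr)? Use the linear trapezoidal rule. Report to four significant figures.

Trapezoidal AUC_0→12.75:
  [0→3]: (5.18+1.91)/2 × 3 = 10.635
  [3→3.25]: (1.91+1.76)/2 × 0.25 = 0.45875
  [3.25→4.25]: (1.76+1.26)/2 × 1 = 1.51
  [4.25→4.75]: (1.26+1.07)/2 × 0.5 = 0.5825
  [4.75→10.75]: (1.07+0.15)/2 × 6 = 3.66
  [10.75→12.75]: (0.15+0.08)/2 × 2 = 0.23
  Sum = 17.07625 µg/mL·hr

AUC = 17.08 µg/mL·hr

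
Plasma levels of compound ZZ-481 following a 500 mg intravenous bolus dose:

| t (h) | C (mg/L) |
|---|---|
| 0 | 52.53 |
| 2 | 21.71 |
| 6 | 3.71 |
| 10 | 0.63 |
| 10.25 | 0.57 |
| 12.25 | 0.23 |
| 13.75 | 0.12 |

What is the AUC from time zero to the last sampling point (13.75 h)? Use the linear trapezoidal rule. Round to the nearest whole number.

AUC = 135 mg/L·h

Trapezoidal AUC_0→13.75:
  [0→2]: (52.53+21.71)/2 × 2 = 74.24
  [2→6]: (21.71+3.71)/2 × 4 = 50.84
  [6→10]: (3.71+0.63)/2 × 4 = 8.68
  [10→10.25]: (0.63+0.57)/2 × 0.25 = 0.15
  [10.25→12.25]: (0.57+0.23)/2 × 2 = 0.8
  [12.25→13.75]: (0.23+0.12)/2 × 1.5 = 0.2625
  Sum = 134.9725 mg/L·h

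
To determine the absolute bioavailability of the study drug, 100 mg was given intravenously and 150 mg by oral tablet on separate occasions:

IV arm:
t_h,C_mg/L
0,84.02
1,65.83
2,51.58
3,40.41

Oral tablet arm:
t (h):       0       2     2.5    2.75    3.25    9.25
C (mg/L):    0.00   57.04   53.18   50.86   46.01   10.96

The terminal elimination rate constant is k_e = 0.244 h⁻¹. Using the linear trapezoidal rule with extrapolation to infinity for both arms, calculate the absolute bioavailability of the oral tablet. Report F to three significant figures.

F = 0.652

Trapezoidal AUC_0→3 (IV):
  [0→1]: (84.02+65.83)/2 × 1 = 74.925
  [1→2]: (65.83+51.58)/2 × 1 = 58.705
  [2→3]: (51.58+40.41)/2 × 1 = 45.995
  Sum = 179.625 mg/L·h
IV tail: 40.41/0.244 = 165.615; AUC_iv,0→∞ = 179.625 + 165.615 = 345.24 mg/L·h
Trapezoidal AUC_0→9.25 (oral tablet):
  [0→2]: (0.00+57.04)/2 × 2 = 57.04
  [2→2.5]: (57.04+53.18)/2 × 0.5 = 27.555
  [2.5→2.75]: (53.18+50.86)/2 × 0.25 = 13.005
  [2.75→3.25]: (50.86+46.01)/2 × 0.5 = 24.2175
  [3.25→9.25]: (46.01+10.96)/2 × 6 = 170.91
  Sum = 292.7275 mg/L·h
oral tablet tail: 10.96/0.244 = 44.918; AUC_ev,0→∞ = 292.7275 + 44.918 = 337.6455 mg/L·h
F = (AUC_ev/D_ev)/(AUC_iv/D_iv) = (337.6455/150)/(345.24/100) = 2.25097/3.4524 = 0.6520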